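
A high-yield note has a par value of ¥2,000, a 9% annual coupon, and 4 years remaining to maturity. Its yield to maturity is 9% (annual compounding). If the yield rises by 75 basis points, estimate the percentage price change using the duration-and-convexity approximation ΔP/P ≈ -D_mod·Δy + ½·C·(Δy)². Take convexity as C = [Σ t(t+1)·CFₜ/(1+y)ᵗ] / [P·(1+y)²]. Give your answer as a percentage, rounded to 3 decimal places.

With y = 0.09:
  t   CF        PV=CF/(1+0.09)^t    t·PV        t(t+1)·PV
  1       180.00       165.1376       165.1376         330.2752
  2       180.00       151.5024       303.0048         909.0144
  3       180.00       138.9930       416.9791       1,667.9163
  4     2,180.00     1,544.3670     6,177.4678      30,887.3392
  Σ                  2,000.0000     7,062.5893      33,794.5451
P = 2,000.0000; D_Mac = 3.53129 yrs; D_mod = 3.23972 yrs; C = 14.22210.
Duration effect: -3.23972 × (+0.0075) = -0.024298
Convexity effect: 0.5 × 14.22210 × (0.0075)² = +0.0004000
ΔP/P ≈ -0.024298 + 0.0004000 = -0.023898 = -2.3898%.

-2.390%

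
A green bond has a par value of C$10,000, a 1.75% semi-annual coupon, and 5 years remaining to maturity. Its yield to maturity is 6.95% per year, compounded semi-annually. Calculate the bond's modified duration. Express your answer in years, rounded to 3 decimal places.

4.617 years

Periodic yield y = 0.03475. First find Macaulay duration:
  t   CF        PV=CF/(1+0.03475)^t    t·PV
  1        87.50        84.5615        84.5615
  2        87.50        81.7217       163.4433
  3        87.50        78.9772       236.9316
  4        87.50        76.3249       305.2996
  5        87.50        73.7617       368.8085
  6        87.50        71.2846       427.7073
  7        87.50        68.8906       482.2342
  8        87.50        66.5771       532.6164
  9        87.50        64.3412       579.0708
  10   10,087.50     7,168.5150    71,685.1498
  Σ                  7,834.9553    74,865.8231
P = 7,834.9553; Macaulay duration = 74,865.8231 / 7,834.9553 = 9.55536 half-year periods = 4.77768 years.
Modified duration = D_Mac / (1 + y) = 4.77768 / 1.03475 = 4.61723 years.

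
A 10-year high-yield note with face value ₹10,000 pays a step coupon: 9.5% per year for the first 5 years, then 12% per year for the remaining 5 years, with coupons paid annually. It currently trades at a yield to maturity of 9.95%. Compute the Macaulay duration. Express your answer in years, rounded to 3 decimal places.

6.885 years

Periodic yield y = 0.0995. Discount each cash flow and weight by its year:
  t   CF        PV=CF/(1+0.0995)^t    t·PV
  1       950.00       864.0291       864.0291
  2       950.00       785.8382     1,571.6764
  3       950.00       714.7232     2,144.1697
  4       950.00       650.0439     2,600.1755
  5       950.00       591.2177     2,956.0886
  6     1,200.00       679.2190     4,075.3142
  7     1,200.00       617.7526     4,324.2685
  8     1,200.00       561.8487     4,494.7896
  9     1,200.00       511.0038     4,599.0343
  10   11,200.00     4,337.7617    43,377.6166
  Σ                 10,313.4380    71,007.1624
Price P = Σ PV = 10,313.4380.
Macaulay duration = Σ(t·PV) / P = 71,007.1624 / 10,313.4380 = 6.88492 years.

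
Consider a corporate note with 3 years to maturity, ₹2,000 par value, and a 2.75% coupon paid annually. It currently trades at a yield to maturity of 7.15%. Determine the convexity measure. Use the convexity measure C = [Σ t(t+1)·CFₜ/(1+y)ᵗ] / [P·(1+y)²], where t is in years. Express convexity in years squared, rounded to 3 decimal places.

With y = 0.0715:
  t   CF        PV=CF/(1+0.0715)^t    t·PV        t(t+1)·PV
  1        55.00        51.3299        51.3299         102.6598
  2        55.00        47.9047        95.8094         287.4283
  3     2,055.00     1,670.4570     5,011.3710      20,045.4840
  Σ                  1,769.6916     5,158.5104      20,435.5721
P = 1,769.6916.
Convexity = Σ t(t+1)·PV / [P·(1+y)²] = 20,435.5721 / (1,769.6916 × 1.148112) = 10.05784.

10.058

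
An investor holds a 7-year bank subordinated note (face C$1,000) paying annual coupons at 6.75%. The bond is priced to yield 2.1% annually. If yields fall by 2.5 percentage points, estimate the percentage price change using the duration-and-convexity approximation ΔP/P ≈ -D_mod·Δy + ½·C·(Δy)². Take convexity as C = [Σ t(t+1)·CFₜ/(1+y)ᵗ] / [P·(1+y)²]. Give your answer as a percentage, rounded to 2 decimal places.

+15.96%

With y = 0.021:
  t   CF        PV=CF/(1+0.021)^t    t·PV        t(t+1)·PV
  1        67.50        66.1117        66.1117         132.2233
  2        67.50        64.7519       129.5037         388.5112
  3        67.50        63.4200       190.2601         761.0405
  4        67.50        62.1156       248.4625       1,242.3123
  5        67.50        60.8380       304.1901       1,825.1406
  6        67.50        59.5867       357.5202       2,502.6413
  7     1,067.50       922.9702     6,460.7915      51,686.3324
  Σ                  1,299.7941     7,756.8398      58,538.2017
P = 1,299.7941; D_Mac = 5.96774 yrs; D_mod = 5.84500 yrs; C = 43.20294.
Duration effect: -5.84500 × (-0.025) = +0.146125
Convexity effect: 0.5 × 43.20294 × (-0.025)² = +0.0135009
ΔP/P ≈ +0.146125 + 0.0135009 = +0.159626 = +15.9626%.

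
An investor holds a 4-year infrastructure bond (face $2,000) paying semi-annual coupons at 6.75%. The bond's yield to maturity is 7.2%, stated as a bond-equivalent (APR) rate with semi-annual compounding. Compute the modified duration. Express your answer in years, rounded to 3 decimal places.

Periodic yield y = 0.036. First find Macaulay duration:
  t   CF        PV=CF/(1+0.036)^t    t·PV
  1        67.50        65.1544        65.1544
  2        67.50        62.8904       125.7808
  3        67.50        60.7050       182.1150
  4        67.50        58.5956       234.3823
  5        67.50        56.5594       282.7971
  6        67.50        54.5940       327.5642
  7        67.50        52.6970       368.8787
  8     2,067.50     1,558.0001    12,464.0006
  Σ                  1,969.1959    14,050.6731
P = 1,969.1959; Macaulay duration = 14,050.6731 / 1,969.1959 = 7.13523 half-year periods = 3.56762 years.
Modified duration = D_Mac / (1 + y) = 3.56762 / 1.036 = 3.44365 years.

3.444 years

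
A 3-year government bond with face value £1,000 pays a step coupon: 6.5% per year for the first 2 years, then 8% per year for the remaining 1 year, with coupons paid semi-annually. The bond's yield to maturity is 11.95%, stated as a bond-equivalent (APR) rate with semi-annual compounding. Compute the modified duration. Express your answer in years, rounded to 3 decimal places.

2.598 years

Periodic yield y = 0.05975. First find Macaulay duration:
  t   CF        PV=CF/(1+0.05975)^t    t·PV
  1        32.50        30.6676        30.6676
  2        32.50        28.9385        57.8771
  3        32.50        27.3069        81.9208
  4        32.50        25.7673       103.0694
  5        40.00        29.9256       149.6280
  6     1,040.00       734.1973     4,405.1838
  Σ                    876.8033     4,828.3467
P = 876.8033; Macaulay duration = 4,828.3467 / 876.8033 = 5.50676 half-year periods = 2.75338 years.
Modified duration = D_Mac / (1 + y) = 2.75338 / 1.05975 = 2.59814 years.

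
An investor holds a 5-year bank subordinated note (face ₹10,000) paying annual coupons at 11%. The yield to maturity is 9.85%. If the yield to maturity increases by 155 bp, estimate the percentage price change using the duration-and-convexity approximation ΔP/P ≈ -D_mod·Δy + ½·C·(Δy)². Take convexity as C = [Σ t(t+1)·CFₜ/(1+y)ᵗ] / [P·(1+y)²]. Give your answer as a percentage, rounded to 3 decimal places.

-5.588%

With y = 0.0985:
  t   CF        PV=CF/(1+0.0985)^t    t·PV        t(t+1)·PV
  1     1,100.00     1,001.3655     1,001.3655       2,002.7310
  2     1,100.00       911.5753     1,823.1507       5,469.4520
  3     1,100.00       829.8364     2,489.5093       9,958.0373
  4     1,100.00       755.4269     3,021.7076      15,108.5378
  5    11,100.00     6,939.4120    34,697.0600     208,182.3599
  Σ                 10,437.6162    43,032.7930     240,721.1179
P = 10,437.6162; D_Mac = 4.12286 yrs; D_mod = 3.75317 yrs; C = 19.11229.
Duration effect: -3.75317 × (+0.0155) = -0.058174
Convexity effect: 0.5 × 19.11229 × (0.0155)² = +0.0022959
ΔP/P ≈ -0.058174 + 0.0022959 = -0.055878 = -5.5878%.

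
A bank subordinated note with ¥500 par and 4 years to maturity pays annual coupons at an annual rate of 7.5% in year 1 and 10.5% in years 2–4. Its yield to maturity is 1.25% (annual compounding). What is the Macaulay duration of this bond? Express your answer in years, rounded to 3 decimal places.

3.603 years

Periodic yield y = 0.0125. Discount each cash flow and weight by its year:
  t   CF        PV=CF/(1+0.0125)^t    t·PV
  1        37.50        37.0370        37.0370
  2        52.50        51.2117       102.4234
  3        52.50        50.5795       151.7384
  4       552.50       525.7172     2,102.8686
  Σ                    664.5454     2,394.0675
Price P = Σ PV = 664.5454.
Macaulay duration = Σ(t·PV) / P = 2,394.0675 / 664.5454 = 3.60256 years.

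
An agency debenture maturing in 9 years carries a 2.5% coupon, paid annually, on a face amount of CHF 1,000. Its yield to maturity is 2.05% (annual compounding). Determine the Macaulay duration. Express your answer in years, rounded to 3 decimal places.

8.188 years

Periodic yield y = 0.0205. Discount each cash flow and weight by its year:
  t   CF        PV=CF/(1+0.0205)^t    t·PV
  1        25.00        24.4978        24.4978
  2        25.00        24.0057        48.0114
  3        25.00        23.5234        70.5703
  4        25.00        23.0509        92.2036
  5        25.00        22.5879       112.9393
  6        25.00        22.1341       132.8046
  7        25.00        21.6895       151.8263
  8        25.00        21.2538       170.0301
  9     1,025.00       853.8995     7,685.0959
  Σ                  1,036.6426     8,487.9794
Price P = Σ PV = 1,036.6426.
Macaulay duration = Σ(t·PV) / P = 8,487.9794 / 1,036.6426 = 8.18795 years.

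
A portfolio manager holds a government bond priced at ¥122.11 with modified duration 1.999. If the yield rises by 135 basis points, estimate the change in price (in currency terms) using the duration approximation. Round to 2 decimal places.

-¥3.30

Duration approximation: ΔP/P ≈ -D_mod · Δy = -1.999 × (+0.0135) = -0.0269865.
ΔP ≈ 122.11 × (-0.0269865) = -3.295321515.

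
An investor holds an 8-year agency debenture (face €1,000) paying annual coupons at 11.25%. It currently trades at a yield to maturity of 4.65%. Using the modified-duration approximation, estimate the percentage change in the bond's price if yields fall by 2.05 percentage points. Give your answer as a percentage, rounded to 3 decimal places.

+11.902%

Periodic yield y = 0.0465. Modified duration first:
  t   CF        PV=CF/(1+0.0465)^t    t·PV
  1       112.50       107.5012       107.5012
  2       112.50       102.7245       205.4490
  3       112.50        98.1601       294.4802
  4       112.50        93.7984       375.1937
  5       112.50        89.6306       448.1531
  6       112.50        85.6480       513.8879
  7       112.50        81.8423       572.8962
  8     1,112.50       773.3679     6,186.9434
  Σ                  1,432.6730     8,704.5047
P = 1,432.6730; D_Mac = 6.07571 yrs; D_mod = 6.07571/(1+0.0465) = 5.80574 yrs.
ΔP/P ≈ -D_mod · Δy = -5.80574 × (-0.0205) = +0.119018 = +11.9018%.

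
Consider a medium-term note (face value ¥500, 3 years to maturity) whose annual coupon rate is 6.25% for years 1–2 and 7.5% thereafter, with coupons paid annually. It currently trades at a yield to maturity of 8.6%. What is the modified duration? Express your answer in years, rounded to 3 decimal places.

2.599 years

Periodic yield y = 0.086. First find Macaulay duration:
  t   CF        PV=CF/(1+0.086)^t    t·PV
  1        31.25        28.7753        28.7753
  2        31.25        26.4966        52.9932
  3       537.50       419.6517     1,258.9551
  Σ                    474.9236     1,340.7237
P = 474.9236; Macaulay duration = 1,340.7237 / 474.9236 = 2.82303 years.
Modified duration = D_Mac / (1 + y) = 2.82303 / 1.086 = 2.59948 years.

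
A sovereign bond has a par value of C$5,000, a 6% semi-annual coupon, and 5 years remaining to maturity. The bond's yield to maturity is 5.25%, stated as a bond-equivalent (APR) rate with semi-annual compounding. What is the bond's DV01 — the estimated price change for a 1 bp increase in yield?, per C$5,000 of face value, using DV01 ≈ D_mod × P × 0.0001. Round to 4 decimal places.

Periodic yield y = 0.02625.
  t   CF        PV=CF/(1+0.02625)^t    t·PV
  1       150.00       146.1632       146.1632
  2       150.00       142.4246       284.8491
  3       150.00       138.7816       416.3447
  4       150.00       135.2317       540.9269
  5       150.00       131.7727       658.8634
  6       150.00       128.4021       770.4128
  7       150.00       125.1178       875.8245
  8       150.00       121.9175       975.3397
  9       150.00       118.7990     1,069.1909
  10    5,150.00     3,974.4362    39,744.3618
  Σ                  5,163.0463    45,482.2770
P = 5,163.0463; D_Mac = 8.80919 half-year periods = 4.40460 yrs; D_mod = 4.29193 yrs.
DV01 ≈ 4.29193 × 5,163.0463 × 0.0001 = 2.215945.

C$2.2159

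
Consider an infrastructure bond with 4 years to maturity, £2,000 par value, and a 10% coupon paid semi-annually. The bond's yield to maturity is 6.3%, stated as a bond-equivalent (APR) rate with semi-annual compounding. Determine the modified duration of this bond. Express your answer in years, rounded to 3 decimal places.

Periodic yield y = 0.0315. First find Macaulay duration:
  t   CF        PV=CF/(1+0.0315)^t    t·PV
  1       100.00        96.9462        96.9462
  2       100.00        93.9856       187.9713
  3       100.00        91.1155       273.3465
  4       100.00        88.3330       353.3321
  5       100.00        85.6355       428.1775
  6       100.00        83.0204       498.1222
  7       100.00        80.4851       563.3956
  8     2,100.00     1,638.5716    13,108.5732
  Σ                  2,258.0930    15,509.8645
P = 2,258.0930; Macaulay duration = 15,509.8645 / 2,258.0930 = 6.86857 half-year periods = 3.43428 years.
Modified duration = D_Mac / (1 + y) = 3.43428 / 1.0315 = 3.32941 years.

3.329 years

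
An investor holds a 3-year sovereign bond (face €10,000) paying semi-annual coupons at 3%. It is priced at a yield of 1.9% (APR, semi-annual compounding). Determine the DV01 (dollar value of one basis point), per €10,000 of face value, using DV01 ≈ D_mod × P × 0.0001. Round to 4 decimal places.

Periodic yield y = 0.0095.
  t   CF        PV=CF/(1+0.0095)^t    t·PV
  1       150.00       148.5884       148.5884
  2       150.00       147.1901       294.3802
  3       150.00       145.8050       437.4149
  4       150.00       144.4328       577.7314
  5       150.00       143.0736       715.3682
  6    10,150.00     9,590.2097    57,541.2581
  Σ                 10,319.2996    59,714.7412
P = 10,319.2996; D_Mac = 5.78670 half-year periods = 2.89335 yrs; D_mod = 2.86612 yrs.
DV01 ≈ 2.86612 × 10,319.2996 × 0.0001 = 2.957639.

€2.9576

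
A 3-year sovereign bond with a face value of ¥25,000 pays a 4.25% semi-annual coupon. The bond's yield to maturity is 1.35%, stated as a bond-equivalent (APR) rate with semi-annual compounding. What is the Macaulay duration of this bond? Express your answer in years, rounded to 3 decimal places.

Periodic yield y = 0.00675. Discount each cash flow and weight by its period:
  t   CF        PV=CF/(1+0.00675)^t    t·PV
  1       531.25       527.6881       527.6881
  2       531.25       524.1501     1,048.3002
  3       531.25       520.6358     1,561.9074
  4       531.25       517.1451     2,068.5803
  5       531.25       513.6777     2,568.3887
  6    25,531.25    24,521.2299   147,127.3792
  Σ                 27,124.5267   154,902.2439
Price P = Σ PV = 27,124.5267.
Macaulay duration = Σ(t·PV) / P = 154,902.2439 / 27,124.5267 = 5.71078 half-year periods.
In years: 5.71078 / 2 = 2.85539 years.

2.855 years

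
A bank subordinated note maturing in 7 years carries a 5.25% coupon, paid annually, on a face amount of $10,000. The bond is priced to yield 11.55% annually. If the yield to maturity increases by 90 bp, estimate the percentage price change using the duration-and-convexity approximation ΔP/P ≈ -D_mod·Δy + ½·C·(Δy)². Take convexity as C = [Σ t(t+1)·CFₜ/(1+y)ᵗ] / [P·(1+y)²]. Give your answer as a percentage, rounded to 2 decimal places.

-4.56%

With y = 0.1155:
  t   CF        PV=CF/(1+0.1155)^t    t·PV        t(t+1)·PV
  1       525.00       470.6410       470.6410         941.2819
  2       525.00       421.9103       843.8207       2,531.4620
  3       525.00       378.2253     1,134.6759       4,538.7036
  4       525.00       339.0635     1,356.2539       6,781.2694
  5       525.00       303.9565     1,519.7825       9,118.6949
  6       525.00       272.4845     1,634.9072      11,444.3504
  7    10,525.00     4,897.0561    34,279.3929     274,235.1434
  Σ                  7,083.3372    41,239.4740     309,590.9057
P = 7,083.3372; D_Mac = 5.82204 yrs; D_mod = 5.21922 yrs; C = 35.12458.
Duration effect: -5.21922 × (+0.009) = -0.046973
Convexity effect: 0.5 × 35.12458 × (0.009)² = +0.0014225
ΔP/P ≈ -0.046973 + 0.0014225 = -0.045550 = -4.5550%.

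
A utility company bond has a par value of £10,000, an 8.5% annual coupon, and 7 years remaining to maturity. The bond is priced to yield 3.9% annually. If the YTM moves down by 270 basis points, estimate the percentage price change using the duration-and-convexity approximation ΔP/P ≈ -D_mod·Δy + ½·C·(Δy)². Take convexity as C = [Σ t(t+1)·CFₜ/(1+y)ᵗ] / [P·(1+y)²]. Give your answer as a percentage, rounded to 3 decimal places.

With y = 0.039:
  t   CF        PV=CF/(1+0.039)^t    t·PV        t(t+1)·PV
  1       850.00       818.0943       818.0943       1,636.1886
  2       850.00       787.3863     1,574.7725       4,724.3175
  3       850.00       757.8309     2,273.4926       9,093.9702
  4       850.00       729.3848     2,917.5394      14,587.6969
  5       850.00       702.0066     3,510.0329      21,060.1976
  6       850.00       675.6560     4,053.9360      28,377.5522
  7    10,850.00     8,300.8183    58,105.7278     464,845.8224
  Σ                 12,771.1771    73,253.5955     544,325.7456
P = 12,771.1771; D_Mac = 5.73585 yrs; D_mod = 5.52055 yrs; C = 39.48179.
Duration effect: -5.52055 × (-0.027) = +0.149055
Convexity effect: 0.5 × 39.48179 × (-0.027)² = +0.0143911
ΔP/P ≈ +0.149055 + 0.0143911 = +0.163446 = +16.3446%.

+16.345%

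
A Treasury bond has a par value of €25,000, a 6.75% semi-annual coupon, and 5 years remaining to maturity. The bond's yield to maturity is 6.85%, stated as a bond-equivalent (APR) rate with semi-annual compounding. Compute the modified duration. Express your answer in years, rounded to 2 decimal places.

4.18 years

Periodic yield y = 0.03425. First find Macaulay duration:
  t   CF        PV=CF/(1+0.03425)^t    t·PV
  1       843.75       815.8086       815.8086
  2       843.75       788.7924     1,577.5848
  3       843.75       762.6709     2,288.0128
  4       843.75       737.4145     2,949.6580
  5       843.75       712.9944     3,564.9722
  6       843.75       689.3831     4,136.2984
  7       843.75       666.5536     4,665.8752
  8       843.75       644.4802     5,155.8412
  9       843.75       623.1377     5,608.2392
  10   25,843.75    18,454.4130   184,544.1300
  Σ                 24,895.6483   215,306.4203
P = 24,895.6483; Macaulay duration = 215,306.4203 / 24,895.6483 = 8.64836 half-year periods = 4.32418 years.
Modified duration = D_Mac / (1 + y) = 4.32418 / 1.03425 = 4.18098 years.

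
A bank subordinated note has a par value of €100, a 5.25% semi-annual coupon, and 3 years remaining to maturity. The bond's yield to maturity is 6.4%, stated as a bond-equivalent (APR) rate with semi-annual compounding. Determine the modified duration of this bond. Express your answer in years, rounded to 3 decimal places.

Periodic yield y = 0.032. First find Macaulay duration:
  t   CF        PV=CF/(1+0.032)^t    t·PV
  1        2.625         2.5436         2.5436
  2        2.625         2.4647         4.9295
  3        2.625         2.3883         7.1649
  4        2.625         2.3143         9.2570
  5        2.625         2.2425        11.2125
  6      102.625        84.9523       509.7136
  Σ                     96.9057       544.8211
P = 96.9057; Macaulay duration = 544.8211 / 96.9057 = 5.62218 half-year periods = 2.81109 years.
Modified duration = D_Mac / (1 + y) = 2.81109 / 1.032 = 2.72392 years.

2.724 years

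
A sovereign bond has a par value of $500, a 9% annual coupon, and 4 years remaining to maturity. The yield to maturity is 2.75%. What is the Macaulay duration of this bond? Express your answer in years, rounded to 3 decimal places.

3.582 years

Periodic yield y = 0.0275. Discount each cash flow and weight by its year:
  t   CF        PV=CF/(1+0.0275)^t    t·PV
  1        45.00        43.7956        43.7956
  2        45.00        42.6235        85.2469
  3        45.00        41.4827       124.4481
  4       545.00       488.9553     1,955.8213
  Σ                    616.8571     2,209.3120
Price P = Σ PV = 616.8571.
Macaulay duration = Σ(t·PV) / P = 2,209.3120 / 616.8571 = 3.58156 years.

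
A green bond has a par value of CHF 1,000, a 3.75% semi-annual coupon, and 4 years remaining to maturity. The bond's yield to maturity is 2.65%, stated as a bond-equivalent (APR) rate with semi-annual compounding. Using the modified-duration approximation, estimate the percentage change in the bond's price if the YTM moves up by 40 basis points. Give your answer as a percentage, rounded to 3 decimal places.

Periodic yield y = 0.01325. Modified duration first:
  t   CF        PV=CF/(1+0.01325)^t    t·PV
  1        18.75        18.5048        18.5048
  2        18.75        18.2628        36.5257
  3        18.75        18.0240        54.0720
  4        18.75        17.7883        71.1533
  5        18.75        17.5557        87.7785
  6        18.75        17.3261       103.9568
  7        18.75        17.0996       119.6969
  8     1,018.75       916.9269     7,335.4153
  Σ                  1,041.4883     7,827.1033
P = 1,041.4883; D_Mac = 7.51531 half-year periods = 3.75765 yrs; D_mod = 3.75765/(1+0.01325) = 3.70852 yrs.
ΔP/P ≈ -D_mod · Δy = -3.70852 × (+0.004) = -0.014834 = -1.4834%.

-1.483%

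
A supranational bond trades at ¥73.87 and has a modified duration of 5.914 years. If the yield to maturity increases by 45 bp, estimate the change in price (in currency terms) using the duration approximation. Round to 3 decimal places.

-¥1.966

Duration approximation: ΔP/P ≈ -D_mod · Δy = -5.914 × (+0.0045) = -0.026613.
ΔP ≈ 73.87 × (-0.026613) = -1.96590231.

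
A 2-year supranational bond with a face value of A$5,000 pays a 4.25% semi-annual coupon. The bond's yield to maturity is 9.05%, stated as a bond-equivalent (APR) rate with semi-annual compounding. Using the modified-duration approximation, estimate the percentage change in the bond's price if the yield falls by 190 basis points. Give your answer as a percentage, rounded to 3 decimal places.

Periodic yield y = 0.04525. Modified duration first:
  t   CF        PV=CF/(1+0.04525)^t    t·PV
  1       106.25       101.6503       101.6503
  2       106.25        97.2498       194.4995
  3       106.25        93.0397       279.1192
  4     5,106.25     4,277.8088    17,111.2352
  Σ                  4,569.7486    17,686.5042
P = 4,569.7486; D_Mac = 3.87035 half-year periods = 1.93517 yrs; D_mod = 1.93517/(1+0.04525) = 1.85140 yrs.
ΔP/P ≈ -D_mod · Δy = -1.85140 × (-0.019) = +0.035177 = +3.5177%.

+3.518%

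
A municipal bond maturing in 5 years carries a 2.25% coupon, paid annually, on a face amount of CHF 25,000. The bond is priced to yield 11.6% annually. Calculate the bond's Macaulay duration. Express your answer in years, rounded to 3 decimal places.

4.724 years

Periodic yield y = 0.116. Discount each cash flow and weight by its year:
  t   CF        PV=CF/(1+0.116)^t    t·PV
  1       562.50       504.0323       504.0323
  2       562.50       451.6418       903.2836
  3       562.50       404.6970     1,214.0909
  4       562.50       362.6317     1,450.5267
  5    25,562.50    14,766.6626    73,833.3131
  Σ                 16,489.6653    77,905.2466
Price P = Σ PV = 16,489.6653.
Macaulay duration = Σ(t·PV) / P = 77,905.2466 / 16,489.6653 = 4.72449 years.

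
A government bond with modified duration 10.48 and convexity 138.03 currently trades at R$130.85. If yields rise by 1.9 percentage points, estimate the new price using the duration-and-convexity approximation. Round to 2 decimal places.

Duration effect: -D_mod·Δy = -10.48 × (+0.019) = -0.199120
Convexity effect: ½·C·(Δy)² = 0.5 × 138.03 × (0.019)² = +0.024914415
ΔP/P ≈ -0.199120 + 0.024914415 = -0.174205585
New price ≈ 130.85 × (1 - 0.174205585) = 108.05519920275.

R$108.06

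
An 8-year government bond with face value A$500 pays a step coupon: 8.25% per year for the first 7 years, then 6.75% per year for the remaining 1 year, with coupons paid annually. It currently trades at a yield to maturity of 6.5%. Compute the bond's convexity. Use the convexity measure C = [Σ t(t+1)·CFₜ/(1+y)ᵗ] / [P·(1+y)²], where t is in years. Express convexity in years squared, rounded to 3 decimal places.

With y = 0.065:
  t   CF        PV=CF/(1+0.065)^t    t·PV        t(t+1)·PV
  1        41.25        38.7324        38.7324          77.4648
  2        41.25        36.3684        72.7369         218.2107
  3        41.25        34.1488       102.4463         409.7853
  4        41.25        32.0646       128.2583         641.2915
  5        41.25        30.1076       150.5379         903.2275
  6        41.25        28.2700       169.6202       1,187.3414
  7        41.25        26.5446       185.8124       1,486.4994
  8       533.75       322.5084     2,580.0672      23,220.6045
  Σ                    548.7448     3,428.2116      28,144.4251
P = 548.7448.
Convexity = Σ t(t+1)·PV / [P·(1+y)²] = 28,144.4251 / (548.7448 × 1.134225) = 45.21918.

45.219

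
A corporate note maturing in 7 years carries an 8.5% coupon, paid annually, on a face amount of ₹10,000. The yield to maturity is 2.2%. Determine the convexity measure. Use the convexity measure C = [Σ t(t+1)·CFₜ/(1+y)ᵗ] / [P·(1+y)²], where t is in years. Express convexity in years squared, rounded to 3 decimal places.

With y = 0.022:
  t   CF        PV=CF/(1+0.022)^t    t·PV        t(t+1)·PV
  1       850.00       831.7025       831.7025       1,663.4051
  2       850.00       813.7990     1,627.5979       4,882.7938
  3       850.00       796.2808     2,388.8424       9,555.3695
  4       850.00       779.1397     3,116.5589      15,582.7943
  5       850.00       762.3676     3,811.8381      22,871.0288
  6       850.00       745.9566     4,475.7395      31,330.1765
  7    10,850.00     9,316.9436    65,218.6054     521,748.8429
  Σ                 14,046.1899    81,470.8847     607,634.4109
P = 14,046.1899.
Convexity = Σ t(t+1)·PV / [P·(1+y)²] = 607,634.4109 / (14,046.1899 × 1.044484) = 41.41732.

41.417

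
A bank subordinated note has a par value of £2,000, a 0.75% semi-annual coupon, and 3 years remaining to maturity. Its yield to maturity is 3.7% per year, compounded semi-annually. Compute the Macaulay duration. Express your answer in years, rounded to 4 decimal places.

2.9706 years

Periodic yield y = 0.0185. Discount each cash flow and weight by its period:
  t   CF        PV=CF/(1+0.0185)^t    t·PV
  1         7.50         7.3638         7.3638
  2         7.50         7.2300        14.4600
  3         7.50         7.0987        21.2961
  4         7.50         6.9697        27.8790
  5         7.50         6.8432        34.2158
  6     2,007.50     1,798.4127    10,790.4760
  Σ                  1,833.9180    10,895.6906
Price P = Σ PV = 1,833.9180.
Macaulay duration = Σ(t·PV) / P = 10,895.6906 / 1,833.9180 = 5.94121 half-year periods.
In years: 5.94121 / 2 = 2.97060 years.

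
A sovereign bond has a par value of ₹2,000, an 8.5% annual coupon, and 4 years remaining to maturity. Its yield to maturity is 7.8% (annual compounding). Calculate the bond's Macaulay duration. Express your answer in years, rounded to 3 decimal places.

3.560 years

Periodic yield y = 0.078. Discount each cash flow and weight by its year:
  t   CF        PV=CF/(1+0.078)^t    t·PV
  1       170.00       157.6994       157.6994
  2       170.00       146.2889       292.5778
  3       170.00       135.7040       407.1120
  4     2,170.00     1,606.8846     6,427.5384
  Σ                  2,046.5770     7,284.9277
Price P = Σ PV = 2,046.5770.
Macaulay duration = Σ(t·PV) / P = 7,284.9277 / 2,046.5770 = 3.55957 years.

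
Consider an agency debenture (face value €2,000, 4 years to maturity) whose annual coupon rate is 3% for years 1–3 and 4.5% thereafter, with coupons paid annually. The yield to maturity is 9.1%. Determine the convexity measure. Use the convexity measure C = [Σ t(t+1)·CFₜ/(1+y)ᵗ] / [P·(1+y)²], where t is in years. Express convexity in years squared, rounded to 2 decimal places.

15.74

With y = 0.091:
  t   CF        PV=CF/(1+0.091)^t    t·PV        t(t+1)·PV
  1        60.00        54.9954        54.9954         109.9908
  2        60.00        50.4083       100.8165         302.4496
  3        60.00        46.2037       138.6112         554.4447
  4     2,090.00     1,475.1877     5,900.7508      29,503.7541
  Σ                  1,626.7951     6,195.1739      30,470.6392
P = 1,626.7951.
Convexity = Σ t(t+1)·PV / [P·(1+y)²] = 30,470.6392 / (1,626.7951 × 1.190281) = 15.73618.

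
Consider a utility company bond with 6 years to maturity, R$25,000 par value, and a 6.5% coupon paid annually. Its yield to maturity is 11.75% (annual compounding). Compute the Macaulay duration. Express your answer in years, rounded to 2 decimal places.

Periodic yield y = 0.1175. Discount each cash flow and weight by its year:
  t   CF        PV=CF/(1+0.1175)^t    t·PV
  1     1,625.00     1,454.1387     1,454.1387
  2     1,625.00     1,301.2427     2,602.4854
  3     1,625.00     1,164.4230     3,493.2690
  4     1,625.00     1,041.9892     4,167.9570
  5     1,625.00       932.4289     4,662.1443
  6    26,625.00    13,671.1304    82,026.7824
  Σ                 19,565.3529    98,406.7767
Price P = Σ PV = 19,565.3529.
Macaulay duration = Σ(t·PV) / P = 98,406.7767 / 19,565.3529 = 5.02964 years.

5.03 years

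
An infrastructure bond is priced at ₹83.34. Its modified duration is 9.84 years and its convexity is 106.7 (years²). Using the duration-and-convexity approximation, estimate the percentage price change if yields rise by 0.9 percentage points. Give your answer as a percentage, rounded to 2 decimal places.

Duration effect: -D_mod·Δy = -9.84 × (+0.009) = -0.088560
Convexity effect: ½·C·(Δy)² = 0.5 × 106.7 × (0.009)² = +0.00432135
ΔP/P ≈ -0.088560 + 0.00432135 = -0.08423865
= -8.423865%.

-8.42%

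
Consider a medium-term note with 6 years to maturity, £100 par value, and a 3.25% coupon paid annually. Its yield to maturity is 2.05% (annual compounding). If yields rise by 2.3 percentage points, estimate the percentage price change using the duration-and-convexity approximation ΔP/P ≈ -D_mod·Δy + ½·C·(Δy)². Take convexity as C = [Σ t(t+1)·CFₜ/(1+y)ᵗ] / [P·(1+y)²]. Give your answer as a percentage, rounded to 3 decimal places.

With y = 0.0205:
  t   CF        PV=CF/(1+0.0205)^t    t·PV        t(t+1)·PV
  1         3.25         3.1847         3.1847           6.3694
  2         3.25         3.1207         6.2415          18.7244
  3         3.25         3.0580         9.1741          36.6966
  4         3.25         2.9966        11.9865          59.9324
  5         3.25         2.9364        14.6821          88.0926
  6       103.25        91.4139       548.4831       3,839.3818
  Σ                    106.7104       593.7520       4,049.1972
P = 106.7104; D_Mac = 5.56414 yrs; D_mod = 5.45237 yrs; C = 36.43646.
Duration effect: -5.45237 × (+0.023) = -0.125405
Convexity effect: 0.5 × 36.43646 × (0.023)² = +0.0096374
ΔP/P ≈ -0.125405 + 0.0096374 = -0.115767 = -11.5767%.

-11.577%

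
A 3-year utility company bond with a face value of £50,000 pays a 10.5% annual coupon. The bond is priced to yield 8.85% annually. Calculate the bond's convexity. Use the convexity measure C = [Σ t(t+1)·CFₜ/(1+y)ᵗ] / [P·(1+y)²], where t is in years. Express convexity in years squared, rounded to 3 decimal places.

With y = 0.0885:
  t   CF        PV=CF/(1+0.0885)^t    t·PV        t(t+1)·PV
  1     5,250.00     4,823.1511     4,823.1511       9,646.3023
  2     5,250.00     4,431.0070     8,862.0140      26,586.0420
  3    55,250.00    42,839.7554   128,519.2661     514,077.0645
  Σ                 52,093.9135   142,204.4313     550,309.4088
P = 52,093.9135.
Convexity = Σ t(t+1)·PV / [P·(1+y)²] = 550,309.4088 / (52,093.9135 × 1.184832) = 8.91586.

8.916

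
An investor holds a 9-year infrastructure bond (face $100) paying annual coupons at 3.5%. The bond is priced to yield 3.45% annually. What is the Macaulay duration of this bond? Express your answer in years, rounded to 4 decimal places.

Periodic yield y = 0.0345. Discount each cash flow and weight by its year:
  t   CF        PV=CF/(1+0.0345)^t    t·PV
  1         3.50         3.3833         3.3833
  2         3.50         3.2704         6.5409
  3         3.50         3.1614         9.4841
  4         3.50         3.0559        12.2238
  5         3.50         2.9540        14.7702
  6         3.50         2.8555        17.1331
  7         3.50         2.7603        19.3220
  8         3.50         2.6682        21.3459
  9       103.50        76.2721       686.4492
  Σ                    100.3813       790.6525
Price P = Σ PV = 100.3813.
Macaulay duration = Σ(t·PV) / P = 790.6525 / 100.3813 = 7.87649 years.

7.8765 years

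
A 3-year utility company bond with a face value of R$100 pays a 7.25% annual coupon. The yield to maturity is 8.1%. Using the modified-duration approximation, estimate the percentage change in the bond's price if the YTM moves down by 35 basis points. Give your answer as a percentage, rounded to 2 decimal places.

Periodic yield y = 0.081. Modified duration first:
  t   CF        PV=CF/(1+0.081)^t    t·PV
  1         7.25         6.7068         6.7068
  2         7.25         6.2042        12.4084
  3       107.25        84.9024       254.7073
  Σ                     97.8134       273.8225
P = 97.8134; D_Mac = 2.79944 yrs; D_mod = 2.79944/(1+0.081) = 2.58967 yrs.
ΔP/P ≈ -D_mod · Δy = -2.58967 × (-0.0035) = +0.009064 = +0.9064%.

+0.91%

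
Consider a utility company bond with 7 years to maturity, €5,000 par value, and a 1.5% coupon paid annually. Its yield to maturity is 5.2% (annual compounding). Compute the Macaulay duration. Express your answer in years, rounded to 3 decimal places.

Periodic yield y = 0.052. Discount each cash flow and weight by its year:
  t   CF        PV=CF/(1+0.052)^t    t·PV
  1        75.00        71.2928        71.2928
  2        75.00        67.7688       135.5376
  3        75.00        64.4190       193.2570
  4        75.00        61.2348       244.9392
  5        75.00        58.2080       291.0399
  6        75.00        55.3308       331.9847
  7     5,075.00     3,558.9826    24,912.8784
  Σ                  3,937.2368    26,180.9296
Price P = Σ PV = 3,937.2368.
Macaulay duration = Σ(t·PV) / P = 26,180.9296 / 3,937.2368 = 6.64957 years.

6.650 years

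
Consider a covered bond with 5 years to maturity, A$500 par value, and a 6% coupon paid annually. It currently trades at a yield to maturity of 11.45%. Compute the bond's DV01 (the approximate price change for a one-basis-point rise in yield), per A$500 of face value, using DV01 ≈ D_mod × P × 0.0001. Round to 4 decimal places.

Periodic yield y = 0.1145.
  t   CF        PV=CF/(1+0.1145)^t    t·PV
  1        30.00        26.9179        26.9179
  2        30.00        24.1524        48.3049
  3        30.00        21.6711        65.0133
  4        30.00        19.4447        77.7787
  5       530.00       308.2304     1,541.1521
  Σ                    400.4166     1,759.1670
P = 400.4166; D_Mac = 4.39334 yrs; D_mod = 3.94198 yrs.
DV01 ≈ 3.94198 × 400.4166 × 0.0001 = 0.157844.

A$0.1578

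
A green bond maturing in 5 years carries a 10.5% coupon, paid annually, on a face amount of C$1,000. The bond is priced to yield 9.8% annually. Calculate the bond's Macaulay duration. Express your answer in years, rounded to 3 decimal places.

4.148 years

Periodic yield y = 0.098. Discount each cash flow and weight by its year:
  t   CF        PV=CF/(1+0.098)^t    t·PV
  1       105.00        95.6284        95.6284
  2       105.00        87.0933       174.1865
  3       105.00        79.3199       237.9598
  4       105.00        72.2404       288.9615
  5     1,105.00       692.3897     3,461.9483
  Σ                  1,026.6716     4,258.6845
Price P = Σ PV = 1,026.6716.
Macaulay duration = Σ(t·PV) / P = 4,258.6845 / 1,026.6716 = 4.14805 years.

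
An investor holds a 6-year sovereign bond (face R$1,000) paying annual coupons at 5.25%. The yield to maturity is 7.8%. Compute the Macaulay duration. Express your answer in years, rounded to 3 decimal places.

Periodic yield y = 0.078. Discount each cash flow and weight by its year:
  t   CF        PV=CF/(1+0.078)^t    t·PV
  1        52.50        48.7013        48.7013
  2        52.50        45.1775        90.3549
  3        52.50        41.9086       125.7258
  4        52.50        38.8762       155.5050
  5        52.50        36.0633       180.3165
  6     1,052.50       670.6710     4,024.0261
  Σ                    881.3979     4,624.6296
Price P = Σ PV = 881.3979.
Macaulay duration = Σ(t·PV) / P = 4,624.6296 / 881.3979 = 5.24693 years.

5.247 years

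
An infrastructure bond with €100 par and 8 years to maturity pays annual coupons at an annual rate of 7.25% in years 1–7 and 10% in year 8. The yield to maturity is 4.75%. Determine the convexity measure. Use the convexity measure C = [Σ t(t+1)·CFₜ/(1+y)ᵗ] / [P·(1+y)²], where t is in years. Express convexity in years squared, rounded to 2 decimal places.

With y = 0.0475:
  t   CF        PV=CF/(1+0.0475)^t    t·PV        t(t+1)·PV
  1         7.25         6.9212         6.9212          13.8425
  2         7.25         6.6074        13.2148          39.6443
  3         7.25         6.3078        18.9233          75.6933
  4         7.25         6.0217        24.0870         120.4348
  5         7.25         5.7487        28.7434         172.4603
  6         7.25         5.4880        32.9280         230.4958
  7         7.25         5.2391        36.6740         293.3917
  8       110.00        75.8858       607.0863       5,463.7765
  Σ                    118.2197       768.5779       6,409.7392
P = 118.2197.
Convexity = Σ t(t+1)·PV / [P·(1+y)²] = 6,409.7392 / (118.2197 × 1.097256) = 49.41312.

49.41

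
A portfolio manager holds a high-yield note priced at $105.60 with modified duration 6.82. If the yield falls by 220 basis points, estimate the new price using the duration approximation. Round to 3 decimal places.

$121.444

Duration approximation: ΔP/P ≈ -D_mod · Δy = -6.82 × (-0.022) = +0.150040.
New price ≈ 105.60 × (1 + 0.150040) = 121.444224.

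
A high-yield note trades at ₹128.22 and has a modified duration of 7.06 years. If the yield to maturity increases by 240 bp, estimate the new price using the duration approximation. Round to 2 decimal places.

Duration approximation: ΔP/P ≈ -D_mod · Δy = -7.06 × (+0.024) = -0.169440.
New price ≈ 128.22 × (1 - 0.169440) = 106.4944032.

₹106.49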